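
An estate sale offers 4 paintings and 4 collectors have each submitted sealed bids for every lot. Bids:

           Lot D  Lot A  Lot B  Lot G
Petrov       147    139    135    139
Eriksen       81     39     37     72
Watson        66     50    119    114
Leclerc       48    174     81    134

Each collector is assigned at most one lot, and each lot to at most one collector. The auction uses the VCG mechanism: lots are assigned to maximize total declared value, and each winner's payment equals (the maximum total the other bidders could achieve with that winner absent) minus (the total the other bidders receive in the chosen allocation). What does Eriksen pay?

Eriksen pays $8.

Efficient allocation: Petrov→Lot G ($139), Eriksen→Lot D ($81), Watson→Lot B ($119), Leclerc→Lot A ($174); total welfare W = $513.
Eriksen receives Lot D at value $81, so the others get W − 81 = $432.
Without Eriksen: best allocation of the remaining 3 bidders over all 4 lots is Petrov→Lot D ($147), Watson→Lot B ($119), Leclerc→Lot A ($174), total $440.
VCG payment = (others' best without Eriksen) − (others' welfare with Eriksen) = 440 − 432 = $8.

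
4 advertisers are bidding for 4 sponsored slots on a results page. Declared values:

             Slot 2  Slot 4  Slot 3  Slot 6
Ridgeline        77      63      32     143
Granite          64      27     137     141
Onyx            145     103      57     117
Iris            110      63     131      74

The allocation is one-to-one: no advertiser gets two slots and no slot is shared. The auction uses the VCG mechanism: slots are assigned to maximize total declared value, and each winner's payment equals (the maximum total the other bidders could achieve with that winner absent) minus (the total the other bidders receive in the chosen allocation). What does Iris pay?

Efficient allocation: Ridgeline→Slot 6 ($143), Granite→Slot 3 ($137), Onyx→Slot 4 ($103), Iris→Slot 2 ($110); total welfare W = $493.
Iris receives Slot 2 at value $110, so the others get W − 110 = $383.
Without Iris: best allocation of the remaining 3 bidders over all 4 slots is Ridgeline→Slot 6 ($143), Granite→Slot 3 ($137), Onyx→Slot 2 ($145), total $425.
VCG payment = (others' best without Iris) − (others' welfare with Iris) = 425 − 383 = $42.

Iris pays $42.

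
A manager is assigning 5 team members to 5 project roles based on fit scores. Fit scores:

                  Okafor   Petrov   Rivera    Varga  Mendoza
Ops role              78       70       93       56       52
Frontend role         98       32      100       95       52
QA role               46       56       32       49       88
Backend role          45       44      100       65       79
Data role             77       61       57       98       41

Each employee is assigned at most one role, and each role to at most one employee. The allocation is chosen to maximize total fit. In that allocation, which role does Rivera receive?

This is a one-to-one assignment (maximum-weight bipartite matching).
Optimal: Okafor→Frontend role (98 pts), Petrov→Ops role (70 pts), Rivera→Backend role (100 pts), Varga→Data role (98 pts), Mendoza→QA role (88 pts) — total 98+70+100+98+88 = 454 pts.
Max-entry greedy (repeatedly take the single best remaining cell) gives 408 pts, worse by 46.
Next-best assignment: Okafor→Data role, Petrov→Ops role, Rivera→Backend role, Varga→Frontend role, Mendoza→QA role = 430 pts.
Rivera's own top role is Frontend role (100 pts), but forcing Rivera→Frontend role and reassigning the rest optimally gives only 411 pts — worse by 43.

Rivera receives Backend role.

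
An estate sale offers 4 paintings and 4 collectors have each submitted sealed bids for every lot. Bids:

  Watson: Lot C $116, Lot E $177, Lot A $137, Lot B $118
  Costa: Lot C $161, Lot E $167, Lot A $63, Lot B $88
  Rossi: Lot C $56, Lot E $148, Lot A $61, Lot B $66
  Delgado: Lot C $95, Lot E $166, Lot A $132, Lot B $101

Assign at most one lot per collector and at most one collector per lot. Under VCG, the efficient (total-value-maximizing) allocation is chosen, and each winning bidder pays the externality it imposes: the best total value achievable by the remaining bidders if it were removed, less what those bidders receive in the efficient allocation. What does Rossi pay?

Rossi pays $59.

Efficient allocation: Watson→Lot B ($118), Costa→Lot C ($161), Rossi→Lot E ($148), Delgado→Lot A ($132); total welfare W = $559.
Rossi receives Lot E at value $148, so the others get W − 148 = $411.
Without Rossi: best allocation of the remaining 3 bidders over all 4 lots is Watson→Lot E ($177), Costa→Lot C ($161), Delgado→Lot A ($132), total $470.
VCG payment = (others' best without Rossi) − (others' welfare with Rossi) = 470 − 411 = $59.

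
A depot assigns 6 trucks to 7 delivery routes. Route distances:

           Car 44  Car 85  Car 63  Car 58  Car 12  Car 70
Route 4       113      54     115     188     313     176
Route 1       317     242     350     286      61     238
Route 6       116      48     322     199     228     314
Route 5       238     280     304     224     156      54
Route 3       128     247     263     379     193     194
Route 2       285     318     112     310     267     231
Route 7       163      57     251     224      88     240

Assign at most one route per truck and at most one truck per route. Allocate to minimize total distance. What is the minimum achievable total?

Min total: 588 km

Optimal: Car 44→Route 6 (116 km), Car 85→Route 7 (57 km), Car 63→Route 2 (112 km), Car 58→Route 4 (188 km), Car 12→Route 1 (61 km), Car 70→Route 5 (54 km) — total 116+57+112+188+61+54 = 588 km.
Min-entry greedy (repeatedly take the single cheapest remaining cell) gives 612 km, worse by 24.
Next-best assignment: Car 44→Route 3, Car 85→Route 6, Car 63→Route 2, Car 58→Route 4, Car 12→Route 1, Car 70→Route 5 = 591 km.
Swapping Car 85↔Car 63 (Car 85→Route 2 318 km, Car 63→Route 7 251 km) adds 400.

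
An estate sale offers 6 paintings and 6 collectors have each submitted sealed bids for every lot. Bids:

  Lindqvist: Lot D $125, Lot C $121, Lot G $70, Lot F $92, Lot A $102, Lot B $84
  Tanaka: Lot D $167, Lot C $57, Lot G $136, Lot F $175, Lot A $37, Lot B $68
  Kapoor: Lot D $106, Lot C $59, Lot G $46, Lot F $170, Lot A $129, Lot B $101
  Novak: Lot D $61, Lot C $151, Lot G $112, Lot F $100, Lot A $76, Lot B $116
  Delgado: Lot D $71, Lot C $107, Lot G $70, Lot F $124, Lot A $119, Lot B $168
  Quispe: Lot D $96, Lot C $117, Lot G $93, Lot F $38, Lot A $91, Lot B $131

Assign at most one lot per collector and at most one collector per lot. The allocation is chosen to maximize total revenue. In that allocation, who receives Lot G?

Optimal: Lindqvist→Lot A ($102), Tanaka→Lot D ($167), Kapoor→Lot F ($170), Novak→Lot C ($151), Delgado→Lot B ($168), Quispe→Lot G ($93) — total 102+167+170+151+168+93 = $851.
Column-greedy (each lot in turn goes to its best remaining collector) gives $784, worse by 67.
Next-best assignment: Lindqvist→Lot D, Tanaka→Lot G, Kapoor→Lot F, Novak→Lot C, Delgado→Lot B, Quispe→Lot A = $841.
Swapping Quispe↔Lindqvist (Quispe→Lot A $91, Lindqvist→Lot G $70) loses 34.
Quispe's own top lot is Lot B ($131), but forcing Quispe→Lot B and reassigning the rest optimally gives only $832 — worse by 19.

Quispe receives Lot G.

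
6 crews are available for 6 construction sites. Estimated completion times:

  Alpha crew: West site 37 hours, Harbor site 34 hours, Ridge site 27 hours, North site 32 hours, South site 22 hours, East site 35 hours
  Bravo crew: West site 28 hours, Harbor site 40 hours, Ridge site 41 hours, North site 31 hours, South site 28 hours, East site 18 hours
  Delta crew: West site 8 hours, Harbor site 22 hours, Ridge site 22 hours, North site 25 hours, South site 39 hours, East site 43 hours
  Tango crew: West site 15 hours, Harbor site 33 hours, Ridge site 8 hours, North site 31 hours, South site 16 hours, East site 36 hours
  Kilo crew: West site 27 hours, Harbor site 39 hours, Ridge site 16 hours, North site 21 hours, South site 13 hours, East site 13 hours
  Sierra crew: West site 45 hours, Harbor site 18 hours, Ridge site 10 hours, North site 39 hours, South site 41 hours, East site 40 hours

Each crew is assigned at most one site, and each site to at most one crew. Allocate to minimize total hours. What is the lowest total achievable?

Treat this as an assignment problem: match each crew to one site.
Optimal: Alpha crew→South site (22 hours), Bravo crew→East site (18 hours), Delta crew→West site (8 hours), Tango crew→Ridge site (8 hours), Kilo crew→North site (21 hours), Sierra crew→Harbor site (18 hours) — total 22+18+8+8+21+18 = 95 hours.
Min-entry greedy (repeatedly take the single cheapest remaining cell) gives 97 hours, worse by 2.
Swapping Alpha crew↔Delta crew (Alpha crew→West site 37 hours, Delta crew→South site 39 hours) adds 46.

Minimum total: 95 hours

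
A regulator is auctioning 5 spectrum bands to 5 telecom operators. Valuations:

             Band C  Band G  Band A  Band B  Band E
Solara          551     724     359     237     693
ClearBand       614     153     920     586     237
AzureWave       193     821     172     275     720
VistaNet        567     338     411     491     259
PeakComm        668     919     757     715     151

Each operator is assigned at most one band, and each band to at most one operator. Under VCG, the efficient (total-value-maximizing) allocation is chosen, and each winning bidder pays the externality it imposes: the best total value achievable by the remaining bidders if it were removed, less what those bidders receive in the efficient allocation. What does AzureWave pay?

AzureWave pays $204M.

Efficient allocation: Solara→Band E ($693M), ClearBand→Band A ($920M), AzureWave→Band G ($821M), VistaNet→Band C ($567M), PeakComm→Band B ($715M); total welfare W = $3716M.
AzureWave receives Band G at value $821M, so the others get W − 821 = $2895M.
Without AzureWave: best allocation of the remaining 4 bidders over all 5 bands is Solara→Band E ($693M), ClearBand→Band A ($920M), VistaNet→Band C ($567M), PeakComm→Band G ($919M), total $3099M.
VCG payment = (others' best without AzureWave) − (others' welfare with AzureWave) = 3099 − 2895 = $204M.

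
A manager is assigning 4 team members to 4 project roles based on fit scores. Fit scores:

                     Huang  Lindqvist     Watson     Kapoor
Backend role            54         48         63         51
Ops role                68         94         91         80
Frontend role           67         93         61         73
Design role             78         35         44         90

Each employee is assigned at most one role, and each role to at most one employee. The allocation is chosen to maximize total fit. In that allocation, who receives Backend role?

Huang receives Backend role.

Optimal: Huang→Backend role (54 pts), Lindqvist→Frontend role (93 pts), Watson→Ops role (91 pts), Kapoor→Design role (90 pts) — total 54+93+91+90 = 328 pts.
Column-greedy (each role in turn goes to its best remaining employee) gives 308 pts, worse by 20.
Swapping Huang↔Lindqvist (Huang→Frontend role 67 pts, Lindqvist→Backend role 48 pts) loses 32.
Every other assignment is strictly worse.
Huang's own top role is Design role (78 pts), but forcing Huang→Design role and reassigning the rest optimally gives only 314 pts — worse by 14.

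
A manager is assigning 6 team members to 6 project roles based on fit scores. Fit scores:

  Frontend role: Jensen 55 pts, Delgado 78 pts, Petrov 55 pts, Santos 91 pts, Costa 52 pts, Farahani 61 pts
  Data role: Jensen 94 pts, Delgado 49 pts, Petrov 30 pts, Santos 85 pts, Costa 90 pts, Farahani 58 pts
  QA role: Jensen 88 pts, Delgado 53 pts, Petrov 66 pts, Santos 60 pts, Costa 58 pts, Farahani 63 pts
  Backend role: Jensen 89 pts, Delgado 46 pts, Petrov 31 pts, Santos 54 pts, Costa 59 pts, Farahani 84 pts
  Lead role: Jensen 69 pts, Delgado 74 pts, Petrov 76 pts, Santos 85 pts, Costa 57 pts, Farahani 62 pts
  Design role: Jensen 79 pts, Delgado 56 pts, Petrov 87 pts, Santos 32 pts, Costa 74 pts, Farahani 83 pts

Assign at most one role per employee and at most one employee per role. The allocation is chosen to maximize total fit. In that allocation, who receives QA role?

Jensen receives QA role.

Optimal: Jensen→QA role (88 pts), Delgado→Lead role (74 pts), Petrov→Design role (87 pts), Santos→Frontend role (91 pts), Costa→Data role (90 pts), Farahani→Backend role (84 pts) — total 88+74+87+91+90+84 = 514 pts.
Row-greedy (each employee in turn takes its best remaining role) gives 466 pts, worse by 48.
Jensen's own top role is Data role (94 pts), but forcing Jensen→Data role and reassigning the rest optimally gives only 488 pts — worse by 26.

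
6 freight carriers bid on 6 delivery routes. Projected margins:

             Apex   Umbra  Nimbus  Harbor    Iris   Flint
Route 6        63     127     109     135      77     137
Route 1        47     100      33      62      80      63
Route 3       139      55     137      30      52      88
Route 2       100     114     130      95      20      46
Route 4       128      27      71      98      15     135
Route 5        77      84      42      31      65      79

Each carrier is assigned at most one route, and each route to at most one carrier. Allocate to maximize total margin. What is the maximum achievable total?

Maximum total: $704k

This is the linear assignment problem.
Optimal: Apex→Route 3 ($139k), Umbra→Route 1 ($100k), Nimbus→Route 2 ($130k), Harbor→Route 6 ($135k), Iris→Route 5 ($65k), Flint→Route 4 ($135k) — total 139+100+130+135+65+135 = $704k.
Column-greedy (each route in turn goes to its best remaining carrier) gives $669k, worse by 35.
Next-best assignment: Apex→Route 3, Umbra→Route 5, Nimbus→Route 2, Harbor→Route 6, Iris→Route 1, Flint→Route 4 = $703k.
Swapping Apex↔Iris (Apex→Route 5 $77k, Iris→Route 3 $52k) loses 75.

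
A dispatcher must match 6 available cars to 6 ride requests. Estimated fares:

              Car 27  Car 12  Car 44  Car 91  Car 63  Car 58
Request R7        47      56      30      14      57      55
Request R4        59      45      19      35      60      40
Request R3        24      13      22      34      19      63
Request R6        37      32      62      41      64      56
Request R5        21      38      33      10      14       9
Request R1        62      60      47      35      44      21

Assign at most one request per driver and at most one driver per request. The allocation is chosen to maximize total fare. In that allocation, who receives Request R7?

This is a one-to-one assignment (maximum-weight bipartite matching).
Optimal: Car 27→Request R1 ($62), Car 12→Request R5 ($38), Car 44→Request R6 ($62), Car 91→Request R4 ($35), Car 63→Request R7 ($57), Car 58→Request R3 ($63) — total 62+38+62+35+57+63 = $317.
Max-entry greedy (repeatedly take the single best remaining cell) gives $313, worse by 4.
Car 63's own top request is Request R6 ($64), but forcing Car 63→Request R6 and reassigning the rest optimally gives only $313 — worse by 4.

Car 63 receives Request R7.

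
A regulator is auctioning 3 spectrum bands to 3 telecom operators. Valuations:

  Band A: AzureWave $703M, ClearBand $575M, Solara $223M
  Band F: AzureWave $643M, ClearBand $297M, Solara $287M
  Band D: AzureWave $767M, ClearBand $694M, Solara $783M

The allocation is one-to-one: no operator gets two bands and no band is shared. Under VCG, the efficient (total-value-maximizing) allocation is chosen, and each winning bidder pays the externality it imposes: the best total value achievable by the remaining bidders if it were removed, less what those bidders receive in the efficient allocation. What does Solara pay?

Efficient allocation: AzureWave→Band F ($643M), ClearBand→Band A ($575M), Solara→Band D ($783M); total welfare W = $2001M.
Solara receives Band D at value $783M, so the others get W − 783 = $1218M.
Without Solara: best allocation of the remaining 2 bidders over all 3 bands is AzureWave→Band A ($703M), ClearBand→Band D ($694M), total $1397M.
VCG payment = (others' best without Solara) − (others' welfare with Solara) = 1397 − 1218 = $179M.

Solara pays $179M.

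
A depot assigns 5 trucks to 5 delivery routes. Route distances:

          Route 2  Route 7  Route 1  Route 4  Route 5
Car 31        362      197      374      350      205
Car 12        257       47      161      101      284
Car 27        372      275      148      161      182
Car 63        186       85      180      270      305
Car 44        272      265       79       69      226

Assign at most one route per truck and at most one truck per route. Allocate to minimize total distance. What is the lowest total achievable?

Minimum total: 655 km

Optimal: Car 31→Route 5 (205 km), Car 12→Route 7 (47 km), Car 27→Route 1 (148 km), Car 63→Route 2 (186 km), Car 44→Route 4 (69 km) — total 205+47+148+186+69 = 655 km.
Column-greedy (each route in turn goes to its cheapest remaining truck) gives 678 km, worse by 23.
Every other assignment is strictly worse.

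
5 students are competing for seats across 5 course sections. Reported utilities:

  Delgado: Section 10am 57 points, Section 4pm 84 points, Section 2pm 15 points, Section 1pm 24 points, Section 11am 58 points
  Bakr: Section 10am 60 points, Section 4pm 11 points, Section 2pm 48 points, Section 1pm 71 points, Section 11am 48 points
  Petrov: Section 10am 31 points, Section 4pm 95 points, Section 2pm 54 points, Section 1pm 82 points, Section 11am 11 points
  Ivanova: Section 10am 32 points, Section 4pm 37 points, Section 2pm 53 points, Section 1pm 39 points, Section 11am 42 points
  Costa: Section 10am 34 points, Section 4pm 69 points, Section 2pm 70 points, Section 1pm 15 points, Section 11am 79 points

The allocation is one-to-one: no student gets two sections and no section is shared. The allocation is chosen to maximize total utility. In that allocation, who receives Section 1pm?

Treat this as an assignment problem: match each student to one section.
Optimal: Delgado→Section 4pm (84 points), Bakr→Section 10am (60 points), Petrov→Section 1pm (82 points), Ivanova→Section 2pm (53 points), Costa→Section 11am (79 points) — total 84+60+82+53+79 = 358 points.
Row-greedy (each student in turn takes its best remaining section) gives 285 points, worse by 73.
No other one-to-one assignment exceeds 358 points.
Petrov's own top section is Section 4pm (95 points), but forcing Petrov→Section 4pm and reassigning the rest optimally gives only 355 points — worse by 3.

Petrov receives Section 1pm.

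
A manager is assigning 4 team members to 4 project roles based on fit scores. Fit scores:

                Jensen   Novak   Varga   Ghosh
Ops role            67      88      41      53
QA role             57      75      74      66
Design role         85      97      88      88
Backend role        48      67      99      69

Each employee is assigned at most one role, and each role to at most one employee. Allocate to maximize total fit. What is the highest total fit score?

Max total: 338 pts

Optimal: Jensen→Design role (85 pts), Novak→Ops role (88 pts), Varga→Backend role (99 pts), Ghosh→QA role (66 pts) — total 85+88+99+66 = 338 pts.
Max-entry greedy (repeatedly take the single best remaining cell) gives 329 pts, worse by 9.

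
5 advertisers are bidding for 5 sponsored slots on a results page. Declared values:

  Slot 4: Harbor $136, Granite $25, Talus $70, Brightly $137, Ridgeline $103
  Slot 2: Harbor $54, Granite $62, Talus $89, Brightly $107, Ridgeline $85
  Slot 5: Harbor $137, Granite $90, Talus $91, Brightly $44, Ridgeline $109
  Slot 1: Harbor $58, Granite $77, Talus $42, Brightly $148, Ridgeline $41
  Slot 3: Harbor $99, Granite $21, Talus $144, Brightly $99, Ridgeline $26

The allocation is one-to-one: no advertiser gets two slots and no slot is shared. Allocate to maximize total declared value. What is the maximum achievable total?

Maximum total: $603

Optimal: Harbor→Slot 4 ($136), Granite→Slot 5 ($90), Talus→Slot 3 ($144), Brightly→Slot 1 ($148), Ridgeline→Slot 2 ($85) — total 136+90+144+148+85 = $603.
Row-greedy (each advertiser in turn takes its best remaining slot) gives $580, worse by 23.
Swapping Brightly↔Ridgeline (Brightly→Slot 2 $107, Ridgeline→Slot 1 $41) loses 85.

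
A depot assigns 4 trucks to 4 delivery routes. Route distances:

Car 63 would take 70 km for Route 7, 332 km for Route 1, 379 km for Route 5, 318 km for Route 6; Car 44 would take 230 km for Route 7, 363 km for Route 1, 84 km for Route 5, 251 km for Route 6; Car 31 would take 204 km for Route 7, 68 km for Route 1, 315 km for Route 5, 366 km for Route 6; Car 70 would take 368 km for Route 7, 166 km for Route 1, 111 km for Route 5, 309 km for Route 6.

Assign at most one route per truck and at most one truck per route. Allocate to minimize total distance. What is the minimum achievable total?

Optimal: Car 63→Route 7 (70 km), Car 44→Route 6 (251 km), Car 31→Route 1 (68 km), Car 70→Route 5 (111 km) — total 70+251+68+111 = 500 km.
Min-entry greedy (repeatedly take the single cheapest remaining cell) gives 531 km, worse by 31.
Swapping Car 44↔Car 63 (Car 44→Route 7 230 km, Car 63→Route 6 318 km) adds 227.

Min total: 500 km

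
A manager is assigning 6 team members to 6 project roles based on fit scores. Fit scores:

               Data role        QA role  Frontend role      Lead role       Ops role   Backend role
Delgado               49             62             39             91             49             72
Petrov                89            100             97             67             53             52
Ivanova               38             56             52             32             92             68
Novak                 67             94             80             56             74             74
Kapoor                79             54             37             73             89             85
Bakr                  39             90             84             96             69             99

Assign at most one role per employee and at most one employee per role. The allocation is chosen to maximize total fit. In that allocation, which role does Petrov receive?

Petrov receives Frontend role.

Optimal: Delgado→Lead role (91 pts), Petrov→Frontend role (97 pts), Ivanova→Ops role (92 pts), Novak→QA role (94 pts), Kapoor→Data role (79 pts), Bakr→Backend role (99 pts) — total 91+97+92+94+79+99 = 552 pts.
Column-greedy (each role in turn goes to its best remaining employee) gives 535 pts, worse by 17.
Swapping Petrov↔Kapoor (Petrov→Data role 89 pts, Kapoor→Frontend role 37 pts) loses 50.
Checked against all permutations: 552 pts is optimal.
Petrov's own top role is QA role (100 pts), but forcing Petrov→QA role and reassigning the rest optimally gives only 541 pts — worse by 11.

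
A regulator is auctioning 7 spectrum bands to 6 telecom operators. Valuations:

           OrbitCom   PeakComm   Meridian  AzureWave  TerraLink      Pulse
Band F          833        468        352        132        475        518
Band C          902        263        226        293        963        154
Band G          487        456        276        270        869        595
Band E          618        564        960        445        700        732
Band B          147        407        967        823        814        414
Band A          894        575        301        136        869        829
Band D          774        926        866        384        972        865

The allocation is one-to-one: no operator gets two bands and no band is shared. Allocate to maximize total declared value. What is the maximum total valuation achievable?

Maximum total: $5334M

Treat this as an assignment problem: match each operator to one band.
Optimal: OrbitCom→Band F ($833M), PeakComm→Band D ($926M), Meridian→Band E ($960M), AzureWave→Band B ($823M), TerraLink→Band C ($963M), Pulse→Band A ($829M) — total 833+926+960+823+963+829 = $5334M.
Column-greedy (each band in turn goes to its best remaining operator) gives $4749M, worse by 585.
Next-best assignment: OrbitCom→Band C, PeakComm→Band D, Meridian→Band E, AzureWave→Band B, TerraLink→Band G, Pulse→Band A = $5309M.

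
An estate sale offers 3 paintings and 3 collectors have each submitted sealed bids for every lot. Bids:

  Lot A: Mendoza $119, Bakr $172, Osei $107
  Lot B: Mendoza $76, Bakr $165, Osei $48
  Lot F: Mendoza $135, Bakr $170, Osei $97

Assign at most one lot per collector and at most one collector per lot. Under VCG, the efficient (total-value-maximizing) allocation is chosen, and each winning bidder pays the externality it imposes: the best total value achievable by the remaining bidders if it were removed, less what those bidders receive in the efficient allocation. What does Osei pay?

Osei pays $7.

Efficient allocation: Mendoza→Lot F ($135), Bakr→Lot B ($165), Osei→Lot A ($107); total welfare W = $407.
Osei receives Lot A at value $107, so the others get W − 107 = $300.
Without Osei: best allocation of the remaining 2 bidders over all 3 lots is Mendoza→Lot F ($135), Bakr→Lot A ($172), total $307.
VCG payment = (others' best without Osei) − (others' welfare with Osei) = 307 − 300 = $7.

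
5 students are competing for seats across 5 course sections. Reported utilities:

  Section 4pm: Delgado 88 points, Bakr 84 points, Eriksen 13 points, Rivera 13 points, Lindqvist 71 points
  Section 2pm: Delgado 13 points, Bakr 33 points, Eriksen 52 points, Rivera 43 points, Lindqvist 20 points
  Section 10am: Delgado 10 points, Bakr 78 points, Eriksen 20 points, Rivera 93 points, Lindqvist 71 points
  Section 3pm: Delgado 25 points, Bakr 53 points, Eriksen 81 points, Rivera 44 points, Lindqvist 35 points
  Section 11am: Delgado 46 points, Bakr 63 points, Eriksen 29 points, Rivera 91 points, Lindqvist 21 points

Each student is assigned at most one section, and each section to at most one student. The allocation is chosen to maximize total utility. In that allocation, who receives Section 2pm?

Optimal: Delgado→Section 4pm (88 points), Bakr→Section 2pm (33 points), Eriksen→Section 3pm (81 points), Rivera→Section 11am (91 points), Lindqvist→Section 10am (71 points) — total 88+33+81+91+71 = 364 points.
Next-best assignment: Delgado→Section 4pm, Bakr→Section 10am, Eriksen→Section 3pm, Rivera→Section 11am, Lindqvist→Section 2pm = 358 points.
Swapping Delgado↔Bakr (Delgado→Section 2pm 13 points, Bakr→Section 4pm 84 points) loses 24.
Every other assignment is strictly worse.
Bakr's own top section is Section 4pm (84 points), but forcing Bakr→Section 4pm and reassigning the rest optimally gives only 340 points — worse by 24.

Bakr receives Section 2pm.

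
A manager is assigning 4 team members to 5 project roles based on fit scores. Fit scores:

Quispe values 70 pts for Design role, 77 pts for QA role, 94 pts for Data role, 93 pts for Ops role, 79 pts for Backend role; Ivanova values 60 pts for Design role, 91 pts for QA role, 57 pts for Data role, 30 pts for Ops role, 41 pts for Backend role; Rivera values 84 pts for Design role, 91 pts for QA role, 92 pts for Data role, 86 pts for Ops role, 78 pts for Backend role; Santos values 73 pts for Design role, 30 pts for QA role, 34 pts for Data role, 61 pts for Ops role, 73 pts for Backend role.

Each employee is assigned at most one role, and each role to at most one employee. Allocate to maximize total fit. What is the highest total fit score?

Treat this as an assignment problem: match each employee to one role.
Optimal: Quispe→Ops role (93 pts), Ivanova→QA role (91 pts), Rivera→Data role (92 pts), Santos→Design role (73 pts) — total 93+91+92+73 = 349 pts.
Checked against all permutations: 349 pts is optimal.

Max total: 349 pts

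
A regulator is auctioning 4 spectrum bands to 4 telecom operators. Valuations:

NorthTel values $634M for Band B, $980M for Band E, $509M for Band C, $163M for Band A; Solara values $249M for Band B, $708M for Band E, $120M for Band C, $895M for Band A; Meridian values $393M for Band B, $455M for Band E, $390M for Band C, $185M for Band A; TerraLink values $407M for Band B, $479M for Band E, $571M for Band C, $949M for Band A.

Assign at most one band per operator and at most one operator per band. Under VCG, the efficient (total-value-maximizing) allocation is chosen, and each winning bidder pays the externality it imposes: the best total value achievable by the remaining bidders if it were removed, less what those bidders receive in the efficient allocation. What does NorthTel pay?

Efficient allocation: NorthTel→Band E ($980M), Solara→Band A ($895M), Meridian→Band B ($393M), TerraLink→Band C ($571M); total welfare W = $2839M.
NorthTel receives Band E at value $980M, so the others get W − 980 = $1859M.
Without NorthTel: best allocation of the remaining 3 bidders over all 4 bands is Solara→Band E ($708M), Meridian→Band B ($393M), TerraLink→Band A ($949M), total $2050M.
VCG payment = (others' best without NorthTel) − (others' welfare with NorthTel) = 2050 − 1859 = $191M.

NorthTel pays $191M.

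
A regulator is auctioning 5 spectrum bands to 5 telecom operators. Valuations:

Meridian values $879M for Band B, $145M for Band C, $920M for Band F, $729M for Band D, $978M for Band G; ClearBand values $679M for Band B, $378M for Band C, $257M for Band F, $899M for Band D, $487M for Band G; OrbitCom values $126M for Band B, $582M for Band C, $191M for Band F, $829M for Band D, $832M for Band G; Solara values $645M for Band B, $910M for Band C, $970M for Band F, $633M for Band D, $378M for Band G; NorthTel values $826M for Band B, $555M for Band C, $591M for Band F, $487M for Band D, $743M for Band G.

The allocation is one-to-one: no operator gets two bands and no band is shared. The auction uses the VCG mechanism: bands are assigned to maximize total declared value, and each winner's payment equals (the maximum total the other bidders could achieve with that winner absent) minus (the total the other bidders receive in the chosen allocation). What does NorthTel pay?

NorthTel pays $19M.

Efficient allocation: Meridian→Band F ($920M), ClearBand→Band D ($899M), OrbitCom→Band G ($832M), Solara→Band C ($910M), NorthTel→Band B ($826M); total welfare W = $4387M.
NorthTel receives Band B at value $826M, so the others get W − 826 = $3561M.
Without NorthTel: best allocation of the remaining 4 bidders over all 5 bands is Meridian→Band B ($879M), ClearBand→Band D ($899M), OrbitCom→Band G ($832M), Solara→Band F ($970M), total $3580M.
VCG payment = (others' best without NorthTel) − (others' welfare with NorthTel) = 3580 − 3561 = $19M.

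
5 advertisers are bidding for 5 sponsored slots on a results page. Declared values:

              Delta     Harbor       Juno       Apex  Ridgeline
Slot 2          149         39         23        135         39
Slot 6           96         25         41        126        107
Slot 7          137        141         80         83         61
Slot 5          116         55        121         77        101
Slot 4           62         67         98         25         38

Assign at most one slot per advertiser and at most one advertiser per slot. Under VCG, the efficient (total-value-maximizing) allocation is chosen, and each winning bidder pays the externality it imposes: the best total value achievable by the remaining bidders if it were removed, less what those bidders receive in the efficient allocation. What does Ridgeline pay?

Ridgeline pays $23.

Efficient allocation: Delta→Slot 2 ($149), Harbor→Slot 7 ($141), Juno→Slot 4 ($98), Apex→Slot 6 ($126), Ridgeline→Slot 5 ($101); total welfare W = $615.
Ridgeline receives Slot 5 at value $101, so the others get W − 101 = $514.
Without Ridgeline: best allocation of the remaining 4 bidders over all 5 slots is Delta→Slot 2 ($149), Harbor→Slot 7 ($141), Juno→Slot 5 ($121), Apex→Slot 6 ($126), total $537.
VCG payment = (others' best without Ridgeline) − (others' welfare with Ridgeline) = 537 − 514 = $23.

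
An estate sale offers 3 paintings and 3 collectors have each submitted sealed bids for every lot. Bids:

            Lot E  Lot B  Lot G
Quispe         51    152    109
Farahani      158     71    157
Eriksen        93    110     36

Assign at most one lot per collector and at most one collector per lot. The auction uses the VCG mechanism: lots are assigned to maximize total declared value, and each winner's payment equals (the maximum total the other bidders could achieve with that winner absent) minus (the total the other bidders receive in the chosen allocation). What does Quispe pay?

Efficient allocation: Quispe→Lot B ($152), Farahani→Lot G ($157), Eriksen→Lot E ($93); total welfare W = $402.
Quispe receives Lot B at value $152, so the others get W − 152 = $250.
Without Quispe: best allocation of the remaining 2 bidders over all 3 lots is Farahani→Lot E ($158), Eriksen→Lot B ($110), total $268.
VCG payment = (others' best without Quispe) − (others' welfare with Quispe) = 268 − 250 = $18.

Quispe pays $18.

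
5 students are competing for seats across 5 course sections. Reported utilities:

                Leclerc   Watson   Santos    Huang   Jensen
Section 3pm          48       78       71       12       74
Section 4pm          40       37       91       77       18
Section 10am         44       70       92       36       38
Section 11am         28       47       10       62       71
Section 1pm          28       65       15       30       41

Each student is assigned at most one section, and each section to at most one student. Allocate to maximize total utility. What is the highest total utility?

Maximum total: 353 points

Optimal: Leclerc→Section 3pm (48 points), Watson→Section 1pm (65 points), Santos→Section 10am (92 points), Huang→Section 4pm (77 points), Jensen→Section 11am (71 points) — total 48+65+92+77+71 = 353 points.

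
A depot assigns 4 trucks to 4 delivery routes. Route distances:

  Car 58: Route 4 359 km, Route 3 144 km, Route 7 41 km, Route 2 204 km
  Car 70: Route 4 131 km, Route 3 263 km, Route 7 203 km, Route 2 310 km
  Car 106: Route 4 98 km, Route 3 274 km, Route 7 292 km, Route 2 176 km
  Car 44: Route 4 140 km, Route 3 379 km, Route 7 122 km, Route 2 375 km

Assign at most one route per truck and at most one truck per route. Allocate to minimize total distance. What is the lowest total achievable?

This is the linear assignment problem.
Optimal: Car 58→Route 3 (144 km), Car 70→Route 4 (131 km), Car 106→Route 2 (176 km), Car 44→Route 7 (122 km) — total 144+131+176+122 = 573 km.
Min-entry greedy (repeatedly take the single cheapest remaining cell) gives 777 km, worse by 204.
Next-best assignment: Car 58→Route 7, Car 70→Route 3, Car 106→Route 2, Car 44→Route 4 = 620 km.

Min total: 573 km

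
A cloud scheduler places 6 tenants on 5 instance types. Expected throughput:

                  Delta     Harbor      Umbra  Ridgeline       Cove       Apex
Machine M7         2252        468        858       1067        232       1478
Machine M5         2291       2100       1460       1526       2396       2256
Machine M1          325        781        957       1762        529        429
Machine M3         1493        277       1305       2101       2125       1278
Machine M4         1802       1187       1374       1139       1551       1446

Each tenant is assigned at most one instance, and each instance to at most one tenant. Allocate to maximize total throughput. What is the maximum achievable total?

Maximum total: 9769 ops/s

Optimal: Delta→Machine M7 (2252 ops/s), Apex→Machine M5 (2256 ops/s), Ridgeline→Machine M1 (1762 ops/s), Cove→Machine M3 (2125 ops/s), Umbra→Machine M4 (1374 ops/s) — total 2252+2256+1762+2125+1374 = 9769 ops/s.
Row-greedy (each tenant in turn takes its best remaining instance) gives 6777 ops/s, worse by 2992.
Every other assignment is strictly worse.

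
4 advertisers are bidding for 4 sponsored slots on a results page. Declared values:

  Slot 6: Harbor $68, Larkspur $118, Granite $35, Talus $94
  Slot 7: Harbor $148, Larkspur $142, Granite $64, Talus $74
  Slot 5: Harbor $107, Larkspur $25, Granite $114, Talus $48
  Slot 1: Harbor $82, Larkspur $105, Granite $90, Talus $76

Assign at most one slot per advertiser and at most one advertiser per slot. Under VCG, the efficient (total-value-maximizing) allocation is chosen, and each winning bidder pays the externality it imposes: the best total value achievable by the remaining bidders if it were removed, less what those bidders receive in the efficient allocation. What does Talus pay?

Talus pays $13.

Efficient allocation: Harbor→Slot 7 ($148), Larkspur→Slot 1 ($105), Granite→Slot 5 ($114), Talus→Slot 6 ($94); total welfare W = $461.
Talus receives Slot 6 at value $94, so the others get W − 94 = $367.
Without Talus: best allocation of the remaining 3 bidders over all 4 slots is Harbor→Slot 7 ($148), Larkspur→Slot 6 ($118), Granite→Slot 5 ($114), total $380.
VCG payment = (others' best without Talus) − (others' welfare with Talus) = 380 − 367 = $13.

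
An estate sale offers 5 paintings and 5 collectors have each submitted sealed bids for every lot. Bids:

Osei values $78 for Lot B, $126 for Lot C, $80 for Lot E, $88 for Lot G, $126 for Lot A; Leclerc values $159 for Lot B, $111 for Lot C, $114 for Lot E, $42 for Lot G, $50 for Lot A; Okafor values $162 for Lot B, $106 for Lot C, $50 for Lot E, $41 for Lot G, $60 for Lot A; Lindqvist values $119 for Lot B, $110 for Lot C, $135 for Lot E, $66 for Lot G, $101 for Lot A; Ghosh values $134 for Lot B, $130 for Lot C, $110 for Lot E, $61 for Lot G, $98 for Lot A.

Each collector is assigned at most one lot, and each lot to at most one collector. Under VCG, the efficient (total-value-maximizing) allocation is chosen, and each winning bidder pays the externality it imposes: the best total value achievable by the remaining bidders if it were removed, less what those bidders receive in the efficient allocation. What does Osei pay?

Osei pays $35.

Efficient allocation: Osei→Lot A ($126), Leclerc→Lot E ($114), Okafor→Lot B ($162), Lindqvist→Lot G ($66), Ghosh→Lot C ($130); total welfare W = $598.
Osei receives Lot A at value $126, so the others get W − 126 = $472.
Without Osei: best allocation of the remaining 4 bidders over all 5 lots is Leclerc→Lot E ($114), Okafor→Lot B ($162), Lindqvist→Lot A ($101), Ghosh→Lot C ($130), total $507.
VCG payment = (others' best without Osei) − (others' welfare with Osei) = 507 − 472 = $35.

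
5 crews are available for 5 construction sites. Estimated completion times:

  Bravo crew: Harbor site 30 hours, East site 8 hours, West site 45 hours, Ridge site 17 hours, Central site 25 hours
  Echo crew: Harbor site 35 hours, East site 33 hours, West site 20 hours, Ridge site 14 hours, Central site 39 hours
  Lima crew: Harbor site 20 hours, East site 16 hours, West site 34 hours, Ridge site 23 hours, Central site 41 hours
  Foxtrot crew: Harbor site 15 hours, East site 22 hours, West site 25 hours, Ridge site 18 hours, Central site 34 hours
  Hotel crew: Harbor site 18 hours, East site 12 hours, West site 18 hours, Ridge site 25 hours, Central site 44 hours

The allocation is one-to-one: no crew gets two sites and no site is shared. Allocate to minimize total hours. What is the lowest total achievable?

Min total: 88 hours

Optimal: Bravo crew→Central site (25 hours), Echo crew→Ridge site (14 hours), Lima crew→East site (16 hours), Foxtrot crew→Harbor site (15 hours), Hotel crew→West site (18 hours) — total 25+14+16+15+18 = 88 hours.
Column-greedy (each site in turn goes to its cheapest remaining crew) gives 96 hours, worse by 8.
Swapping Hotel crew↔Lima crew (Hotel crew→East site 12 hours, Lima crew→West site 34 hours) adds 12.
No other one-to-one assignment undercuts 88 hours.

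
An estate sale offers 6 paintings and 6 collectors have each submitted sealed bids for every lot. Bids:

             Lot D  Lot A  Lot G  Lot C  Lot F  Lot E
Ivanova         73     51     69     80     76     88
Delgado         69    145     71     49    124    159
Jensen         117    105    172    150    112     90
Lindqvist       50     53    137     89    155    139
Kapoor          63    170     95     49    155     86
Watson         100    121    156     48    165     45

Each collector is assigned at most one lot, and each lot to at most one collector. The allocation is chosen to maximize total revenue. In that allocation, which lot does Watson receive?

Optimal: Ivanova→Lot D ($73), Delgado→Lot E ($159), Jensen→Lot C ($150), Lindqvist→Lot F ($155), Kapoor→Lot A ($170), Watson→Lot G ($156) — total 73+159+150+155+170+156 = $863.
Max-entry greedy (repeatedly take the single best remaining cell) gives $828, worse by 35.
Every other assignment is strictly worse.
Watson's own top lot is Lot F ($165), but forcing Watson→Lot F and reassigning the rest optimally gives only $854 — worse by 9.

Watson receives Lot G.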